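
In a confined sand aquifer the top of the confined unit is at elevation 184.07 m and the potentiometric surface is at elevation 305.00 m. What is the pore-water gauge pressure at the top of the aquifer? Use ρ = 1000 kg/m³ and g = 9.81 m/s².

Pressure head at the aquifer top: ψ = h − z = 305.00 − 184.07 = 120.93 m.
P = ρgψ = 1000 × 9.81 × 120.93 = 1186323 Pa ≈ 1190 kPa.

P ≈ 1190 kPa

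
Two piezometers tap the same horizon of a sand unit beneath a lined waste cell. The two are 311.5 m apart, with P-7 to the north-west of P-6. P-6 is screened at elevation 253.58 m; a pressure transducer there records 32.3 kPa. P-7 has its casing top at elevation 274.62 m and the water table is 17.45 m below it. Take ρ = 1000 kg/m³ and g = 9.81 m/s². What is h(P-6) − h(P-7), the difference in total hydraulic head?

Pressure head at P-6: ψ = P/(ρg) = 32.3×1000 / (1000 × 9.81) = 3.29 m.
Total head at P-6: h = z + ψ = 253.58 + 3.29 = 256.87 m.
Total head at P-7: h = 274.62 − 17.45 = 257.17 m.
Head difference: h(P-6) − h(P-7) = 256.87 − 257.17 = -0.30 m.

Δh ≈ -0.30 m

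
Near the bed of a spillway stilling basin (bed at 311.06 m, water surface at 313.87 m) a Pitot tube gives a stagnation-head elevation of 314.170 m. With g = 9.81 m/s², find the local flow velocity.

v ≈ 2.43 m/s

Near the bed, under hydrostatic conditions, the piezometric head (z + ψ) equals the free-surface elevation, 313.87 m.
Velocity head = total − piezometric = 314.170 − 313.87 = 0.300 m.
v = √(2g·h_v) = √(2 × 9.81 × 0.300) = 2.43 m/s.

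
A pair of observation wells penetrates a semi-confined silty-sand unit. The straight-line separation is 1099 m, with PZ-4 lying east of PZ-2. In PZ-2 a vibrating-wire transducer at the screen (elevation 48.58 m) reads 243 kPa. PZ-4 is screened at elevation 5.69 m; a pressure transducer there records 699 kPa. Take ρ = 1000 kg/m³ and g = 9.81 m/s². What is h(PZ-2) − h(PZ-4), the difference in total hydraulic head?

Pressure head at PZ-2: ψ = P/(ρg) = 243×1000 / (1000 × 9.81) = 24.77 m.
Total head at PZ-2: h = z + ψ = 48.58 + 24.77 = 73.35 m.
Pressure head at PZ-4: ψ = P/(ρg) = 699×1000 / (1000 × 9.81) = 71.25 m.
Total head at PZ-4: h = z + ψ = 5.69 + 71.25 = 76.94 m.
Head difference: h(PZ-2) − h(PZ-4) = 73.35 − 76.94 = -3.59 m.

Δh ≈ -3.59 m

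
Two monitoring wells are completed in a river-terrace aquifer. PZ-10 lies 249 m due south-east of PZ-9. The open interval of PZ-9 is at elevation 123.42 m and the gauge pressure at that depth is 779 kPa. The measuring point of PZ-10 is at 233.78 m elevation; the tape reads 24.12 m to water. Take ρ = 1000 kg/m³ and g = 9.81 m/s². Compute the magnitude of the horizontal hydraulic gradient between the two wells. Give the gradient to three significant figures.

Pressure head at PZ-9: ψ = P/(ρg) = 779×1000 / (1000 × 9.81) = 79.41 m.
Total head at PZ-9: h = z + ψ = 123.42 + 79.41 = 202.83 m.
Total head at PZ-10: h = 233.78 − 24.12 = 209.66 m.
Head difference: h(PZ-9) − h(PZ-10) = 202.83 − 209.66 = -6.83 m.
Hydraulic gradient: i = |Δh| / L = 6.83 / 249 = 0.0274.

i ≈ 0.0274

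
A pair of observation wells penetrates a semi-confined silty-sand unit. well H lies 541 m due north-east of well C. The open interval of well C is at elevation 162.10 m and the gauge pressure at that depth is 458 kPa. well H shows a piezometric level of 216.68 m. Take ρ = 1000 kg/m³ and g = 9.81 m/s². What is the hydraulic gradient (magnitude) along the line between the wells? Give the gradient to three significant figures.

i ≈ 0.0146

Pressure head at well C: ψ = P/(ρg) = 458×1000 / (1000 × 9.81) = 46.69 m.
Total head at well C: h = z + ψ = 162.10 + 46.69 = 208.79 m.
Total head at well H: h = 216.68 m (water level in the piezometer is the total head).
Head difference: h(well C) − h(well H) = 208.79 − 216.68 = -7.89 m.
Hydraulic gradient: i = |Δh| / L = 7.89 / 541 = 0.0146.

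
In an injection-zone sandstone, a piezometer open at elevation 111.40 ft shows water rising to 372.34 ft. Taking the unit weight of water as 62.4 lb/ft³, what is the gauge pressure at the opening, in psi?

P ≈ 113 psi

Pressure head ψ = h − z = 372.34 − 111.40 = 260.94 ft.
P = γ·ψ / 144 = 62.4 × 260.94 / 144 = 113 psi.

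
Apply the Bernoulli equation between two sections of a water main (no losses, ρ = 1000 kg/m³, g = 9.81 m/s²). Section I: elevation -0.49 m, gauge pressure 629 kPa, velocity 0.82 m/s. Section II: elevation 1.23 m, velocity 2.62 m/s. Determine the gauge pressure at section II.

Pressure head at I: ψ₁ = P₁/(ρg) = 629×1000 / (1000 × 9.81) = 64.12 m.
Velocity heads: v₁²/2g = 0.82²/19.62 = 0.034 m; v₂²/2g = 2.62²/19.62 = 0.350 m.
Total head H = z₁ + ψ₁ + v₁²/2g = -0.49 + 64.12 + 0.034 = 63.66 m.
ψ₂ = H − z₂ − v₂²/2g = 63.66 − 1.23 − 0.350 = 62.08 m.
P₂ = ρgψ₂ = 1000 × 9.81 × 62.08 ≈ 609 kPa.

P₂ ≈ 609 kPa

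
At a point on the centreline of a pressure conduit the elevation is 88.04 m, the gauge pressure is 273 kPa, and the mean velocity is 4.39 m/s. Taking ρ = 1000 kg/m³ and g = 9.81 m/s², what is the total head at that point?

Pressure head ψ = P/(ρg) = 273×1000 / (1000 × 9.81) = 27.83 m.
Velocity head = v²/(2g) = 4.39² / (2 × 9.81) = 0.982 m.
h = z + ψ + v²/(2g) = 88.04 + 27.83 + 0.982 = 116.85 m.

h ≈ 116.85 m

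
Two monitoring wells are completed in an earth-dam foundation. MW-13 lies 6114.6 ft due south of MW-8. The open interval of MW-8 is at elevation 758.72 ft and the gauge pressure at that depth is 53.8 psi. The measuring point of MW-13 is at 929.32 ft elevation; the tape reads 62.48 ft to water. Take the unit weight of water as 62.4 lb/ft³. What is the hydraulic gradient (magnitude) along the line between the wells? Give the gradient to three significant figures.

i ≈ 0.00262

Pressure head at MW-8: ψ = 144·P/γ = 144 × 53.8 / 62.4 = 124.15 ft.
Total head at MW-8: h = z + ψ = 758.72 + 124.15 = 882.87 ft.
Total head at MW-13: h = 929.32 − 62.48 = 866.84 ft.
Head difference: h(MW-8) − h(MW-13) = 882.87 − 866.84 = 16.03 ft.
Hydraulic gradient: i = |Δh| / L = 16.03 / 6114.6 = 0.00262.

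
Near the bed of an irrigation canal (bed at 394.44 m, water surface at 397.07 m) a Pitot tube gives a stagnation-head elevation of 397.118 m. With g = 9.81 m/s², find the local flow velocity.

v ≈ 0.970 m/s

Near the bed, under hydrostatic conditions, the piezometric head (z + ψ) equals the free-surface elevation, 397.07 m.
Velocity head = total − piezometric = 397.118 − 397.07 = 0.048 m.
v = √(2g·h_v) = √(2 × 9.81 × 0.048) = 0.970 m/s.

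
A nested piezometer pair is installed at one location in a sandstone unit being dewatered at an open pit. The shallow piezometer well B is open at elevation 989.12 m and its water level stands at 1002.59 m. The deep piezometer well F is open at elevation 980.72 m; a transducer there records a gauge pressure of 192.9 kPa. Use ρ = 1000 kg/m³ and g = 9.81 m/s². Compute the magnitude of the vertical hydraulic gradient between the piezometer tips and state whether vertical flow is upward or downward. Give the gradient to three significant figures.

Total head at well B: h = 1002.59 m (water level in the standpipe).
Pressure head at well F: ψ = P/(ρg) = 192.9×1000 / (1000 × 9.81) = 19.66 m.
Total head at well F: h = z + ψ = 980.72 + 19.66 = 1000.38 m.
Δh = h(well B) − h(well F) = 1002.59 − 1000.38 = 2.21 m.
Vertical separation Δz = 989.12 − 980.72 = 8.40 m.
|i_v| = |Δh| / Δz = 2.21 / 8.40 = 0.263.
Head is higher in the shallow piezometer, so vertical flow is downward (recharge condition).

|i_v| ≈ 0.263; vertical flow is downward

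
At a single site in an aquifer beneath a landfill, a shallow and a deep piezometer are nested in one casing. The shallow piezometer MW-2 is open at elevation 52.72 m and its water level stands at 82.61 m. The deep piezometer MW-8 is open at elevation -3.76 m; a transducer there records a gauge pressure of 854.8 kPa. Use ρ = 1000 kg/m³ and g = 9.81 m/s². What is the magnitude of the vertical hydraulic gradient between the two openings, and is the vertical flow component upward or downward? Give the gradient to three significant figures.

|i_v| ≈ 0.0136; vertical flow is upward

Total head at MW-2: h = 82.61 m (water level in the standpipe).
Pressure head at MW-8: ψ = P/(ρg) = 854.8×1000 / (1000 × 9.81) = 87.14 m.
Total head at MW-8: h = z + ψ = -3.76 + 87.14 = 83.38 m.
Δh = h(MW-2) − h(MW-8) = 82.61 − 83.38 = -0.77 m.
Vertical separation Δz = 52.72 − (-3.76) = 56.48 m.
|i_v| = |Δh| / Δz = 0.77 / 56.48 = 0.0136.
Head is higher in the deep piezometer, so vertical flow is upward (discharge condition).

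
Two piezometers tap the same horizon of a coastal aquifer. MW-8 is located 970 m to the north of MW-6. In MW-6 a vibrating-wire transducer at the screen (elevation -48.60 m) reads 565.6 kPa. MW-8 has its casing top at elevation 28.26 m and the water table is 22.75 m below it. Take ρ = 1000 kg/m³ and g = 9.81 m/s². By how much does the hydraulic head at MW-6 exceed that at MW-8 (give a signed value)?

Δh ≈ 3.55 m

Pressure head at MW-6: ψ = P/(ρg) = 565.6×1000 / (1000 × 9.81) = 57.66 m.
Total head at MW-6: h = z + ψ = -48.60 + 57.66 = 9.06 m.
Total head at MW-8: h = 28.26 − 22.75 = 5.51 m.
Head difference: h(MW-6) − h(MW-8) = 9.06 − 5.51 = 3.55 m.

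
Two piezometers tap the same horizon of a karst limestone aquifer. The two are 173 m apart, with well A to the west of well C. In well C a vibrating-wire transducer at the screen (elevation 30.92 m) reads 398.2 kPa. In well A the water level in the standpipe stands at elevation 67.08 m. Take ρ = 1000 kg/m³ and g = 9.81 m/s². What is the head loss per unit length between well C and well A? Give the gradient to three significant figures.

Pressure head at well C: ψ = P/(ρg) = 398.2×1000 / (1000 × 9.81) = 40.59 m.
Total head at well C: h = z + ψ = 30.92 + 40.59 = 71.51 m.
Total head at well A: h = 67.08 m (water level in the piezometer is the total head).
Head difference: h(well C) − h(well A) = 71.51 − 67.08 = 4.43 m.
Hydraulic gradient: i = |Δh| / L = 4.43 / 173 = 0.0256.

i ≈ 0.0256 m/m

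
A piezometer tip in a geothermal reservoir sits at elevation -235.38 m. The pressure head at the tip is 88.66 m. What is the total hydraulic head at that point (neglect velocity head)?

h ≈ -146.72 m

h = z + ψ = -235.38 + 88.66 = -146.72 m.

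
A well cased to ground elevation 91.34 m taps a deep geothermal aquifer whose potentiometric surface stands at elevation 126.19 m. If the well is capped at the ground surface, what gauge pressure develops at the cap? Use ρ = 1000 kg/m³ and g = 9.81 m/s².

Head above the cap: Δh = 126.19 − 91.34 = 34.85 m.
P = ρgΔh = 1000 × 9.81 × 34.85 = 341878 Pa ≈ 342 kPa.

P ≈ 342 kPa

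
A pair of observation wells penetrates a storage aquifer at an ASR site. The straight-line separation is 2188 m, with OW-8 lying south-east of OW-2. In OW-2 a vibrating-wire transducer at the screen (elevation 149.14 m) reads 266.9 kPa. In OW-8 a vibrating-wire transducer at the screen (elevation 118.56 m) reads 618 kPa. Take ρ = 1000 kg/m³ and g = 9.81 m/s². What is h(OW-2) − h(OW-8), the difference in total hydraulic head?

Δh ≈ -5.21 m

Pressure head at OW-2: ψ = P/(ρg) = 266.9×1000 / (1000 × 9.81) = 27.21 m.
Total head at OW-2: h = z + ψ = 149.14 + 27.21 = 176.35 m.
Pressure head at OW-8: ψ = P/(ρg) = 618×1000 / (1000 × 9.81) = 63.00 m.
Total head at OW-8: h = z + ψ = 118.56 + 63.00 = 181.56 m.
Head difference: h(OW-2) − h(OW-8) = 176.35 − 181.56 = -5.21 m.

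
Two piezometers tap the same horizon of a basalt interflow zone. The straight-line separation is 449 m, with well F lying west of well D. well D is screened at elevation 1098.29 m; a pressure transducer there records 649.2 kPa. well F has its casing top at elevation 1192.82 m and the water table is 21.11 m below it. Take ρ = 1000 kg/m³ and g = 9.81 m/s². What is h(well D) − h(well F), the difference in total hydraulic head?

Δh ≈ -7.24 m

Pressure head at well D: ψ = P/(ρg) = 649.2×1000 / (1000 × 9.81) = 66.18 m.
Total head at well D: h = z + ψ = 1098.29 + 66.18 = 1164.47 m.
Total head at well F: h = 1192.82 − 21.11 = 1171.71 m.
Head difference: h(well D) − h(well F) = 1164.47 − 1171.71 = -7.24 m.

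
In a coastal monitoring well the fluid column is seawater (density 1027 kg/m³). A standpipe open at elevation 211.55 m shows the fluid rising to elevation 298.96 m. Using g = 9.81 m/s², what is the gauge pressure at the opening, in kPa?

Pressure head ψ = h − z = 298.96 − 211.55 = 87.41 m.
P = ρgψ = 1027 × 9.81 × 87.41 = 880644 Pa ≈ 881 kPa.

P ≈ 881 kPa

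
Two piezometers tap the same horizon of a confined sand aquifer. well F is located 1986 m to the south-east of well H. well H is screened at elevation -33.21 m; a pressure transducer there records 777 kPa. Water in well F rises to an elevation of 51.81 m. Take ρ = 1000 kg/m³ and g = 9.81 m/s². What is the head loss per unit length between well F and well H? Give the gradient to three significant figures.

i ≈ 0.00293 m/m

Pressure head at well H: ψ = P/(ρg) = 777×1000 / (1000 × 9.81) = 79.20 m.
Total head at well H: h = z + ψ = -33.21 + 79.20 = 45.99 m.
Total head at well F: h = 51.81 m (water level in the piezometer is the total head).
Head difference: h(well H) − h(well F) = 45.99 − 51.81 = -5.82 m.
Hydraulic gradient: i = |Δh| / L = 5.82 / 1986 = 0.00293.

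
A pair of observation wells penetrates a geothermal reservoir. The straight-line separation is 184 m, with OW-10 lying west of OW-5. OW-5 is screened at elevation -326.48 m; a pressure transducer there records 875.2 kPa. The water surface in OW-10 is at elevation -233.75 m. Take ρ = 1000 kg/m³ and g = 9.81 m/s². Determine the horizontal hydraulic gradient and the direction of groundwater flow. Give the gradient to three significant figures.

Pressure head at OW-5: ψ = P/(ρg) = 875.2×1000 / (1000 × 9.81) = 89.22 m.
Total head at OW-5: h = z + ψ = -326.48 + 89.22 = -237.26 m.
Total head at OW-10: h = -233.75 m (water level in the piezometer is the total head).
Head difference: h(OW-5) − h(OW-10) = -237.26 − (-233.75) = -3.51 m.
Hydraulic gradient: i = |Δh| / L = 3.51 / 184 = 0.0191.
Flow is from higher to lower head: from OW-10 toward OW-5, i.e. toward the east.

i ≈ 0.0191; groundwater flows toward the east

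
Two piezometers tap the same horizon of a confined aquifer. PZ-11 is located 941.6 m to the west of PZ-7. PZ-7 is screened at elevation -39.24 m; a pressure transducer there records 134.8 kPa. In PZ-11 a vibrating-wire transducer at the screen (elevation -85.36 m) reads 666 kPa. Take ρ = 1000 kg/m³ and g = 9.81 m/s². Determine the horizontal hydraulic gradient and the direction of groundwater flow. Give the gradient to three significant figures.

i ≈ 0.00853; groundwater flows toward the east

Pressure head at PZ-7: ψ = P/(ρg) = 134.8×1000 / (1000 × 9.81) = 13.74 m.
Total head at PZ-7: h = z + ψ = -39.24 + 13.74 = -25.50 m.
Pressure head at PZ-11: ψ = P/(ρg) = 666×1000 / (1000 × 9.81) = 67.89 m.
Total head at PZ-11: h = z + ψ = -85.36 + 67.89 = -17.47 m.
Head difference: h(PZ-7) − h(PZ-11) = -25.50 − (-17.47) = -8.03 m.
Hydraulic gradient: i = |Δh| / L = 8.03 / 941.6 = 0.00853.
Flow is from higher to lower head: from PZ-11 toward PZ-7, i.e. toward the east.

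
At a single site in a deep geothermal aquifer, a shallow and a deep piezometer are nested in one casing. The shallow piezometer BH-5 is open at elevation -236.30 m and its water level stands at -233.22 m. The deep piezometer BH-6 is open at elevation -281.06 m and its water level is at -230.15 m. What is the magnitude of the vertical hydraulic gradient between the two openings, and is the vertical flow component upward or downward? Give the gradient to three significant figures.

Total head at BH-5: h = -233.22 m (water level in the standpipe).
Total head at BH-6: h = -230.15 m.
Δh = h(BH-5) − h(BH-6) = -233.22 − (-230.15) = -3.07 m.
Vertical separation Δz = -236.30 − (-281.06) = 44.76 m.
|i_v| = |Δh| / Δz = 3.07 / 44.76 = 0.0686.
Head is higher in the deep piezometer, so vertical flow is upward (discharge condition).

|i_v| ≈ 0.0686; vertical flow is upward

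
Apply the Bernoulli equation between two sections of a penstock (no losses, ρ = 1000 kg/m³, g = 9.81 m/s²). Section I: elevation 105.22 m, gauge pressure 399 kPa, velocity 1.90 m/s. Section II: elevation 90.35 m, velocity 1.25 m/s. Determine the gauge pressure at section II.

P₂ ≈ 546 kPa

Pressure head at I: ψ₁ = P₁/(ρg) = 399×1000 / (1000 × 9.81) = 40.67 m.
Velocity heads: v₁²/2g = 1.90²/19.62 = 0.184 m; v₂²/2g = 1.25²/19.62 = 0.080 m.
Total head H = z₁ + ψ₁ + v₁²/2g = 105.22 + 40.67 + 0.184 = 146.07 m.
ψ₂ = H − z₂ − v₂²/2g = 146.07 − 90.35 − 0.080 = 55.64 m.
P₂ = ρgψ₂ = 1000 × 9.81 × 55.64 ≈ 546 kPa.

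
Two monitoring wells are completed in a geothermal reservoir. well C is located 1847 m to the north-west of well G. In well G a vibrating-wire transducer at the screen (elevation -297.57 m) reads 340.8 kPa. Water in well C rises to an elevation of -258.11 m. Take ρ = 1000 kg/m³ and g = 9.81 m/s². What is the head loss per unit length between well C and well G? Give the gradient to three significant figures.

Pressure head at well G: ψ = P/(ρg) = 340.8×1000 / (1000 × 9.81) = 34.74 m.
Total head at well G: h = z + ψ = -297.57 + 34.74 = -262.83 m.
Total head at well C: h = -258.11 m (water level in the piezometer is the total head).
Head difference: h(well G) − h(well C) = -262.83 − (-258.11) = -4.72 m.
Hydraulic gradient: i = |Δh| / L = 4.72 / 1847 = 0.00256.

i ≈ 0.00256 m/m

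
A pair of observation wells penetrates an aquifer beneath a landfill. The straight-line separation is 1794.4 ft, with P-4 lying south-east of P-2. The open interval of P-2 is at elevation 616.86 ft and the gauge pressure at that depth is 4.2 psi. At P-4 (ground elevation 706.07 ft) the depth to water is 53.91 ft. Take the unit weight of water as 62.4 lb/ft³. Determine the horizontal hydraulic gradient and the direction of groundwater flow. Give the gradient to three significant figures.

i ≈ 0.0143; groundwater flows toward the north-west

Pressure head at P-2: ψ = 144·P/γ = 144 × 4.2 / 62.4 = 9.69 ft.
Total head at P-2: h = z + ψ = 616.86 + 9.69 = 626.55 ft.
Total head at P-4: h = 706.07 − 53.91 = 652.16 ft.
Head difference: h(P-2) − h(P-4) = 626.55 − 652.16 = -25.61 ft.
Hydraulic gradient: i = |Δh| / L = 25.61 / 1794.4 = 0.0143.
Flow is from higher to lower head: from P-4 toward P-2, i.e. toward the north-west.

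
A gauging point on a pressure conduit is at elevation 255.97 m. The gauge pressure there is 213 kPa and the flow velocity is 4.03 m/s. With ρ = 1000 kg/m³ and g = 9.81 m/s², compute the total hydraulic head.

h ≈ 278.51 m

Pressure head ψ = P/(ρg) = 213×1000 / (1000 × 9.81) = 21.71 m.
Velocity head = v²/(2g) = 4.03² / (2 × 9.81) = 0.828 m.
h = z + ψ + v²/(2g) = 255.97 + 21.71 + 0.828 = 278.51 m.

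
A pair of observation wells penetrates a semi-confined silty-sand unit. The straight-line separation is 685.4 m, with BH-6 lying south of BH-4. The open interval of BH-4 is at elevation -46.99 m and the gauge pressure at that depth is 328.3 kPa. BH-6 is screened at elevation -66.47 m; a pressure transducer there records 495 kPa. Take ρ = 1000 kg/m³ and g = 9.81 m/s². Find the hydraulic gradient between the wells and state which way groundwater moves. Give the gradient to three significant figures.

i ≈ 0.00363; groundwater flows toward the south

Pressure head at BH-4: ψ = P/(ρg) = 328.3×1000 / (1000 × 9.81) = 33.47 m.
Total head at BH-4: h = z + ψ = -46.99 + 33.47 = -13.52 m.
Pressure head at BH-6: ψ = P/(ρg) = 495×1000 / (1000 × 9.81) = 50.46 m.
Total head at BH-6: h = z + ψ = -66.47 + 50.46 = -16.01 m.
Head difference: h(BH-4) − h(BH-6) = -13.52 − (-16.01) = 2.49 m.
Hydraulic gradient: i = |Δh| / L = 2.49 / 685.4 = 0.00363.
Flow is from higher to lower head: from BH-4 toward BH-6, i.e. toward the south.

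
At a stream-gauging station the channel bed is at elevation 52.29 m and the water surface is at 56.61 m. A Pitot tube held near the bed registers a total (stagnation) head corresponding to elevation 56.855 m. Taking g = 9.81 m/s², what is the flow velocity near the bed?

v ≈ 2.19 m/s

Near the bed, under hydrostatic conditions, the piezometric head (z + ψ) equals the free-surface elevation, 56.61 m.
Velocity head = total − piezometric = 56.855 − 56.61 = 0.245 m.
v = √(2g·h_v) = √(2 × 9.81 × 0.245) = 2.19 m/s.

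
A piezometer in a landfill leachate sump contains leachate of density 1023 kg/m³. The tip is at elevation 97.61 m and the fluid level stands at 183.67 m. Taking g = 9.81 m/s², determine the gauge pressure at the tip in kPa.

P ≈ 864 kPa

Pressure head ψ = h − z = 183.67 − 97.61 = 86.06 m.
P = ρgψ = 1023 × 9.81 × 86.06 = 863666 Pa ≈ 864 kPa.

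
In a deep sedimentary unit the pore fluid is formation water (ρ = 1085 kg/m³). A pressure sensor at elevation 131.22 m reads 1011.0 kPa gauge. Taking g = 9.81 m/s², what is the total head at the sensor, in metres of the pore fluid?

h ≈ 226.20 m

ψ = P/(ρg) = 1011.0×1000 / (1085 × 9.81) = 94.98 m.
h = z + ψ = 131.22 + 94.98 = 226.20 m.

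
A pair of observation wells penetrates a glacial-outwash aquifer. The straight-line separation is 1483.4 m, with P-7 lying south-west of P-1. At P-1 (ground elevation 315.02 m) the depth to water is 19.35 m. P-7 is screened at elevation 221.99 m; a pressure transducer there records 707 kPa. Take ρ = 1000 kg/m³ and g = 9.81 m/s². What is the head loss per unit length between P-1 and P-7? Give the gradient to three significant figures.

Total head at P-1: h = 315.02 − 19.35 = 295.67 m.
Pressure head at P-7: ψ = P/(ρg) = 707×1000 / (1000 × 9.81) = 72.07 m.
Total head at P-7: h = z + ψ = 221.99 + 72.07 = 294.06 m.
Head difference: h(P-1) − h(P-7) = 295.67 − 294.06 = 1.61 m.
Hydraulic gradient: i = |Δh| / L = 1.61 / 1483.4 = 0.00109.

i ≈ 0.00109 m/m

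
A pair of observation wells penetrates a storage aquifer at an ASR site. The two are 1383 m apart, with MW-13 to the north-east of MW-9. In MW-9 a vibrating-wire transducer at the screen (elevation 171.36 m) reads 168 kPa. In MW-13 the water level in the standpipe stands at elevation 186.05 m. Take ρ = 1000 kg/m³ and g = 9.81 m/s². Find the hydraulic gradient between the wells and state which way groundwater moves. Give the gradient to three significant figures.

Pressure head at MW-9: ψ = P/(ρg) = 168×1000 / (1000 × 9.81) = 17.13 m.
Total head at MW-9: h = z + ψ = 171.36 + 17.13 = 188.49 m.
Total head at MW-13: h = 186.05 m (water level in the piezometer is the total head).
Head difference: h(MW-9) − h(MW-13) = 188.49 − 186.05 = 2.44 m.
Hydraulic gradient: i = |Δh| / L = 2.44 / 1383 = 0.00176.
Flow is from higher to lower head: from MW-9 toward MW-13, i.e. toward the north-east.

i ≈ 0.00176; groundwater flows toward the north-east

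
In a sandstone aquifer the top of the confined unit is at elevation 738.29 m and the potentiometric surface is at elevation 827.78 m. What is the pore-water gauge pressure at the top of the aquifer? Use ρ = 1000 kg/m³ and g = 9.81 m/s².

P ≈ 878 kPa

Pressure head at the aquifer top: ψ = h − z = 827.78 − 738.29 = 89.49 m.
P = ρgψ = 1000 × 9.81 × 89.49 = 877897 Pa ≈ 878 kPa.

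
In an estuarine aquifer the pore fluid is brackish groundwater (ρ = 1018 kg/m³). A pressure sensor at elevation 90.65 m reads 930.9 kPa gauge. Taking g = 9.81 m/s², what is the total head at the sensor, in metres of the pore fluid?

h ≈ 183.87 m

ψ = P/(ρg) = 930.9×1000 / (1018 × 9.81) = 93.22 m.
h = z + ψ = 90.65 + 93.22 = 183.87 m.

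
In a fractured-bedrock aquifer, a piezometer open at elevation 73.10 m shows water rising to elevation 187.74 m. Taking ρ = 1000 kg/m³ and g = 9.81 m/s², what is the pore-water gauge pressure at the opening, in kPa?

Pressure head ψ = h − z = 187.74 − 73.10 = 114.64 m.
P = ρgψ = 1000 × 9.81 × 114.64 = 1124618 Pa ≈ 1120 kPa.

P ≈ 1120 kPa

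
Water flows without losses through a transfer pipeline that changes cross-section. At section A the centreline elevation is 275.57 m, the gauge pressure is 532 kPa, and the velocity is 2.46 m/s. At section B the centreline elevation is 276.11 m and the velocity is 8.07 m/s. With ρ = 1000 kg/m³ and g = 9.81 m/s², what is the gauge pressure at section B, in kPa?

Pressure head at A: ψ₁ = P₁/(ρg) = 532×1000 / (1000 × 9.81) = 54.23 m.
Velocity heads: v₁²/2g = 2.46²/19.62 = 0.308 m; v₂²/2g = 8.07²/19.62 = 3.319 m.
Total head H = z₁ + ψ₁ + v₁²/2g = 275.57 + 54.23 + 0.308 = 330.11 m.
ψ₂ = H − z₂ − v₂²/2g = 330.11 − 276.11 − 3.319 = 50.68 m.
P₂ = ρgψ₂ = 1000 × 9.81 × 50.68 ≈ 497 kPa.

P₂ ≈ 497 kPa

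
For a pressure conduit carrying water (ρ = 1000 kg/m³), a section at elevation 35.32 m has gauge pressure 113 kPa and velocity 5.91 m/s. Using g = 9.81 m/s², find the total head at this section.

Pressure head ψ = P/(ρg) = 113×1000 / (1000 × 9.81) = 11.52 m.
Velocity head = v²/(2g) = 5.91² / (2 × 9.81) = 1.780 m.
h = z + ψ + v²/(2g) = 35.32 + 11.52 + 1.780 = 48.62 m.

h ≈ 48.62 m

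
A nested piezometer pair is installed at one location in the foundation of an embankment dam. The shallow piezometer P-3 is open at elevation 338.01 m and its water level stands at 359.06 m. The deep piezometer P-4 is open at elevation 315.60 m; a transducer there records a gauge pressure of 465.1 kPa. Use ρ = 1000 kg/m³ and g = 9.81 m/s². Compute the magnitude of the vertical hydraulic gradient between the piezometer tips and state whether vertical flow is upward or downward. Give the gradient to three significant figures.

Total head at P-3: h = 359.06 m (water level in the standpipe).
Pressure head at P-4: ψ = P/(ρg) = 465.1×1000 / (1000 × 9.81) = 47.41 m.
Total head at P-4: h = z + ψ = 315.60 + 47.41 = 363.01 m.
Δh = h(P-3) − h(P-4) = 359.06 − 363.01 = -3.95 m.
Vertical separation Δz = 338.01 − 315.60 = 22.41 m.
|i_v| = |Δh| / Δz = 3.95 / 22.41 = 0.176.
Head is higher in the deep piezometer, so vertical flow is upward (discharge condition).

|i_v| ≈ 0.176; vertical flow is upward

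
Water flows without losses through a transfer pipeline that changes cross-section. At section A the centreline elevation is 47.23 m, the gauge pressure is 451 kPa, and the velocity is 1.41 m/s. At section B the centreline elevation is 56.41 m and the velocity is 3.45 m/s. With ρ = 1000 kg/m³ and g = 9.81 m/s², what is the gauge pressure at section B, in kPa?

Pressure head at A: ψ₁ = P₁/(ρg) = 451×1000 / (1000 × 9.81) = 45.97 m.
Velocity heads: v₁²/2g = 1.41²/19.62 = 0.101 m; v₂²/2g = 3.45²/19.62 = 0.607 m.
Total head H = z₁ + ψ₁ + v₁²/2g = 47.23 + 45.97 + 0.101 = 93.30 m.
ψ₂ = H − z₂ − v₂²/2g = 93.30 − 56.41 − 0.607 = 36.28 m.
P₂ = ρgψ₂ = 1000 × 9.81 × 36.28 ≈ 356 kPa.

P₂ ≈ 356 kPa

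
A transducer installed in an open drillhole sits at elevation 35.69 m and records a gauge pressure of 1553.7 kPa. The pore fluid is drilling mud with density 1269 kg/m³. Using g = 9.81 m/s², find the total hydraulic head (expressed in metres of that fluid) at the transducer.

h ≈ 160.50 m

ψ = P/(ρg) = 1553.7×1000 / (1269 × 9.81) = 124.81 m.
h = z + ψ = 35.69 + 124.81 = 160.50 m.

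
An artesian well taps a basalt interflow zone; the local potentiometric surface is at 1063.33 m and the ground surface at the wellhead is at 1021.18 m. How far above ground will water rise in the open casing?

≈ 42.15 m above ground

Water rises to the potentiometric surface, so the rise above ground = 1063.33 − 1021.18 = 42.15 m.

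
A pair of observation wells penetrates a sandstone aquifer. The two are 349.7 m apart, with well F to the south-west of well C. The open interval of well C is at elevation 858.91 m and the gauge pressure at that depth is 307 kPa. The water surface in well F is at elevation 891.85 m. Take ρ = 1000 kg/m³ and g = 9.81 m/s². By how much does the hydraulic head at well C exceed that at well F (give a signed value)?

Pressure head at well C: ψ = P/(ρg) = 307×1000 / (1000 × 9.81) = 31.29 m.
Total head at well C: h = z + ψ = 858.91 + 31.29 = 890.20 m.
Total head at well F: h = 891.85 m (water level in the piezometer is the total head).
Head difference: h(well C) − h(well F) = 890.20 − 891.85 = -1.65 m.

Δh ≈ -1.65 m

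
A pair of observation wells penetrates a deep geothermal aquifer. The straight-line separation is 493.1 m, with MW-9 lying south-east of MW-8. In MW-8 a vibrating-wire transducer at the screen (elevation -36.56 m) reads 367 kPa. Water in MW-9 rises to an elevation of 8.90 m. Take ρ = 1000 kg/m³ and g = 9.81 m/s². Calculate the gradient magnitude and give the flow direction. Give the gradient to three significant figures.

i ≈ 0.0163; groundwater flows toward the north-west

Pressure head at MW-8: ψ = P/(ρg) = 367×1000 / (1000 × 9.81) = 37.41 m.
Total head at MW-8: h = z + ψ = -36.56 + 37.41 = 0.85 m.
Total head at MW-9: h = 8.90 m (water level in the piezometer is the total head).
Head difference: h(MW-8) − h(MW-9) = 0.85 − 8.90 = -8.05 m.
Hydraulic gradient: i = |Δh| / L = 8.05 / 493.1 = 0.0163.
Flow is from higher to lower head: from MW-9 toward MW-8, i.e. toward the north-west.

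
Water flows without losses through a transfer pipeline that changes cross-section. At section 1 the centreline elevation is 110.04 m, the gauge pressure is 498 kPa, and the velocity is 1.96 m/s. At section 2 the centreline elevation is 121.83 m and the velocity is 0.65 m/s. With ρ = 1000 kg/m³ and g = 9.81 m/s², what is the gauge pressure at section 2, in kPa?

P₂ ≈ 384 kPa

Pressure head at 1: ψ₁ = P₁/(ρg) = 498×1000 / (1000 × 9.81) = 50.76 m.
Velocity heads: v₁²/2g = 1.96²/19.62 = 0.196 m; v₂²/2g = 0.65²/19.62 = 0.022 m.
Total head H = z₁ + ψ₁ + v₁²/2g = 110.04 + 50.76 + 0.196 = 161.00 m.
ψ₂ = H − z₂ − v₂²/2g = 161.00 − 121.83 − 0.022 = 39.15 m.
P₂ = ρgψ₂ = 1000 × 9.81 × 39.15 ≈ 384 kPa.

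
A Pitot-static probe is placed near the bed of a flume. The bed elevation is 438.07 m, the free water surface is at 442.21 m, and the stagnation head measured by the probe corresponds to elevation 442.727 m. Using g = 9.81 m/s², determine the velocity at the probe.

v ≈ 3.18 m/s

Near the bed, under hydrostatic conditions, the piezometric head (z + ψ) equals the free-surface elevation, 442.21 m.
Velocity head = total − piezometric = 442.727 − 442.21 = 0.517 m.
v = √(2g·h_v) = √(2 × 9.81 × 0.517) = 3.18 m/s.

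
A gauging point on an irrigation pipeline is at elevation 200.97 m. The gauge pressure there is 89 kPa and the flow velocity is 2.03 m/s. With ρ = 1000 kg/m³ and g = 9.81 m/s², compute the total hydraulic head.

Pressure head ψ = P/(ρg) = 89×1000 / (1000 × 9.81) = 9.07 m.
Velocity head = v²/(2g) = 2.03² / (2 × 9.81) = 0.210 m.
h = z + ψ + v²/(2g) = 200.97 + 9.07 + 0.210 = 210.25 m.

h ≈ 210.25 m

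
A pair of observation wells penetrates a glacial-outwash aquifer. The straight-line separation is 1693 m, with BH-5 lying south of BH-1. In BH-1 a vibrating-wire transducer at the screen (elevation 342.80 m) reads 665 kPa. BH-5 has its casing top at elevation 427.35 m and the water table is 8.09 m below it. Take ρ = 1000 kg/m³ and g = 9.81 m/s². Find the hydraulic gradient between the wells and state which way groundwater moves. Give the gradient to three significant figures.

i ≈ 0.00512; groundwater flows toward the north

Pressure head at BH-1: ψ = P/(ρg) = 665×1000 / (1000 × 9.81) = 67.79 m.
Total head at BH-1: h = z + ψ = 342.80 + 67.79 = 410.59 m.
Total head at BH-5: h = 427.35 − 8.09 = 419.26 m.
Head difference: h(BH-1) − h(BH-5) = 410.59 − 419.26 = -8.67 m.
Hydraulic gradient: i = |Δh| / L = 8.67 / 1693 = 0.00512.
Flow is from higher to lower head: from BH-5 toward BH-1, i.e. toward the north.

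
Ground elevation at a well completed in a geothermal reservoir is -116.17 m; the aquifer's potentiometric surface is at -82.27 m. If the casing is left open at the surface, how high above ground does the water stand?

Water rises to the potentiometric surface, so the rise above ground = -82.27 − (-116.17) = 33.90 m.

≈ 33.90 m above ground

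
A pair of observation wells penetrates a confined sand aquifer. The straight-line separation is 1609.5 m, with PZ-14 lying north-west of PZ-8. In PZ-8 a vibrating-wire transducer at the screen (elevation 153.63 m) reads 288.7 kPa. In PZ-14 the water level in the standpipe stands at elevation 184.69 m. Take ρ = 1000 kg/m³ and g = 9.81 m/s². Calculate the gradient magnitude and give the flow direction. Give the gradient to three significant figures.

i ≈ 0.00101; groundwater flows toward the south-east

Pressure head at PZ-8: ψ = P/(ρg) = 288.7×1000 / (1000 × 9.81) = 29.43 m.
Total head at PZ-8: h = z + ψ = 153.63 + 29.43 = 183.06 m.
Total head at PZ-14: h = 184.69 m (water level in the piezometer is the total head).
Head difference: h(PZ-8) − h(PZ-14) = 183.06 − 184.69 = -1.63 m.
Hydraulic gradient: i = |Δh| / L = 1.63 / 1609.5 = 0.00101.
Flow is from higher to lower head: from PZ-14 toward PZ-8, i.e. toward the south-east.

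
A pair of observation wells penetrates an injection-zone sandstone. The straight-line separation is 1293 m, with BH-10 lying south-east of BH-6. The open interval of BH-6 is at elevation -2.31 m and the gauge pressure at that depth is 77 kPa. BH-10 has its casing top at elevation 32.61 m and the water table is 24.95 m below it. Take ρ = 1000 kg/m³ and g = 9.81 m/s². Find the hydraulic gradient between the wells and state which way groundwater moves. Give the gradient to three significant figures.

Pressure head at BH-6: ψ = P/(ρg) = 77×1000 / (1000 × 9.81) = 7.85 m.
Total head at BH-6: h = z + ψ = -2.31 + 7.85 = 5.54 m.
Total head at BH-10: h = 32.61 − 24.95 = 7.66 m.
Head difference: h(BH-6) − h(BH-10) = 5.54 − 7.66 = -2.12 m.
Hydraulic gradient: i = |Δh| / L = 2.12 / 1293 = 0.00164.
Flow is from higher to lower head: from BH-10 toward BH-6, i.e. toward the north-west.

i ≈ 0.00164; groundwater flows toward the north-west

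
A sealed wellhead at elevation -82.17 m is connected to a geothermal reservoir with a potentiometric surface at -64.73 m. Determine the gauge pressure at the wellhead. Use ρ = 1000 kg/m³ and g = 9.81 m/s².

P ≈ 171 kPa

Head above the cap: Δh = -64.73 − (-82.17) = 17.44 m.
P = ρgΔh = 1000 × 9.81 × 17.44 = 171086 Pa ≈ 171 kPa.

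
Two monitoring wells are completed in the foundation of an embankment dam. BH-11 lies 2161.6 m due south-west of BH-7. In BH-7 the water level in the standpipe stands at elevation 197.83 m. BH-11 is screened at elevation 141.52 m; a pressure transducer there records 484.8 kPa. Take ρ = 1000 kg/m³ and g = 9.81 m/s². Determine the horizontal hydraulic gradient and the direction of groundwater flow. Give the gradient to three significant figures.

Total head at BH-7: h = 197.83 m (water level in the piezometer is the total head).
Pressure head at BH-11: ψ = P/(ρg) = 484.8×1000 / (1000 × 9.81) = 49.42 m.
Total head at BH-11: h = z + ψ = 141.52 + 49.42 = 190.94 m.
Head difference: h(BH-7) − h(BH-11) = 197.83 − 190.94 = 6.89 m.
Hydraulic gradient: i = |Δh| / L = 6.89 / 2161.6 = 0.00319.
Flow is from higher to lower head: from BH-7 toward BH-11, i.e. toward the south-west.

i ≈ 0.00319; groundwater flows toward the south-west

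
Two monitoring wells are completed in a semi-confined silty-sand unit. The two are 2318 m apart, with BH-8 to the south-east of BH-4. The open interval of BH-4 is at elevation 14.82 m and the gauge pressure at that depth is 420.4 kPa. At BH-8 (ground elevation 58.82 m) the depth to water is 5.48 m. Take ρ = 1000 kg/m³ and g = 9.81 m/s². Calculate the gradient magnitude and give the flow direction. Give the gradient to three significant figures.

i ≈ 0.00187; groundwater flows toward the south-east

Pressure head at BH-4: ψ = P/(ρg) = 420.4×1000 / (1000 × 9.81) = 42.85 m.
Total head at BH-4: h = z + ψ = 14.82 + 42.85 = 57.67 m.
Total head at BH-8: h = 58.82 − 5.48 = 53.34 m.
Head difference: h(BH-4) − h(BH-8) = 57.67 − 53.34 = 4.33 m.
Hydraulic gradient: i = |Δh| / L = 4.33 / 2318 = 0.00187.
Flow is from higher to lower head: from BH-4 toward BH-8, i.e. toward the south-east.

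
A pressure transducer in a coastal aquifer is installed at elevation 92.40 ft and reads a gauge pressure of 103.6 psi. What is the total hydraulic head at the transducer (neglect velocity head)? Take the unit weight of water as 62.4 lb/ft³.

ψ = 144·P/γ = 144 × 103.6 / 62.4 = 239.08 ft.
h = z + ψ = 92.40 + 239.08 = 331.48 ft.

h ≈ 331.48 ft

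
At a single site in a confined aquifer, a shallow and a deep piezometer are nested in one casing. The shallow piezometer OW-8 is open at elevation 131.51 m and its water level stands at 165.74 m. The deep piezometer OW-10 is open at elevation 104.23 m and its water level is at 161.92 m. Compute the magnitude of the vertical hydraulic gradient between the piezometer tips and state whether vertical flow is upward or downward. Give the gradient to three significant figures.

|i_v| ≈ 0.140; vertical flow is downward

Total head at OW-8: h = 165.74 m (water level in the standpipe).
Total head at OW-10: h = 161.92 m.
Δh = h(OW-8) − h(OW-10) = 165.74 − 161.92 = 3.82 m.
Vertical separation Δz = 131.51 − 104.23 = 27.28 m.
|i_v| = |Δh| / Δz = 3.82 / 27.28 = 0.140.
Head is higher in the shallow piezometer, so vertical flow is downward (recharge condition).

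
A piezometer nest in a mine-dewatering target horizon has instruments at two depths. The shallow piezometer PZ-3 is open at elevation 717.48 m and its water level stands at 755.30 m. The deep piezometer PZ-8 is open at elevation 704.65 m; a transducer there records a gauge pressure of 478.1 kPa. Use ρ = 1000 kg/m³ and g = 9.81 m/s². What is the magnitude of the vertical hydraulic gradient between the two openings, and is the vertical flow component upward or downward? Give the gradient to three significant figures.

Total head at PZ-3: h = 755.30 m (water level in the standpipe).
Pressure head at PZ-8: ψ = P/(ρg) = 478.1×1000 / (1000 × 9.81) = 48.74 m.
Total head at PZ-8: h = z + ψ = 704.65 + 48.74 = 753.39 m.
Δh = h(PZ-3) − h(PZ-8) = 755.30 − 753.39 = 1.91 m.
Vertical separation Δz = 717.48 − 704.65 = 12.83 m.
|i_v| = |Δh| / Δz = 1.91 / 12.83 = 0.149.
Head is higher in the shallow piezometer, so vertical flow is downward (recharge condition).

|i_v| ≈ 0.149; vertical flow is downward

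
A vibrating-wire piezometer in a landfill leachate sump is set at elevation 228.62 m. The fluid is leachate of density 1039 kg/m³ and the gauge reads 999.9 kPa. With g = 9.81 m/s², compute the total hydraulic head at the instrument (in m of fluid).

h ≈ 326.72 m

ψ = P/(ρg) = 999.9×1000 / (1039 × 9.81) = 98.10 m.
h = z + ψ = 228.62 + 98.10 = 326.72 m.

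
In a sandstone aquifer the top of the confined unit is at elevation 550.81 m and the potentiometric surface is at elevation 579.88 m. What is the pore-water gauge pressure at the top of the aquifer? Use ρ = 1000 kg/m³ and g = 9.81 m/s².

Pressure head at the aquifer top: ψ = h − z = 579.88 − 550.81 = 29.07 m.
P = ρgψ = 1000 × 9.81 × 29.07 = 285177 Pa ≈ 285 kPa.

P ≈ 285 kPa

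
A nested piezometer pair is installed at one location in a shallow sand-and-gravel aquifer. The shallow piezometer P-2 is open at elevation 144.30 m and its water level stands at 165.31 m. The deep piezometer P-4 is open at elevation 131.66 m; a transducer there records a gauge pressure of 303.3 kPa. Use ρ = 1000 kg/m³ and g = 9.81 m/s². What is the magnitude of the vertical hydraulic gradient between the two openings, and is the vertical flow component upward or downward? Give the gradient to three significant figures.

|i_v| ≈ 0.216; vertical flow is downward

Total head at P-2: h = 165.31 m (water level in the standpipe).
Pressure head at P-4: ψ = P/(ρg) = 303.3×1000 / (1000 × 9.81) = 30.92 m.
Total head at P-4: h = z + ψ = 131.66 + 30.92 = 162.58 m.
Δh = h(P-2) − h(P-4) = 165.31 − 162.58 = 2.73 m.
Vertical separation Δz = 144.30 − 131.66 = 12.64 m.
|i_v| = |Δh| / Δz = 2.73 / 12.64 = 0.216.
Head is higher in the shallow piezometer, so vertical flow is downward (recharge condition).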